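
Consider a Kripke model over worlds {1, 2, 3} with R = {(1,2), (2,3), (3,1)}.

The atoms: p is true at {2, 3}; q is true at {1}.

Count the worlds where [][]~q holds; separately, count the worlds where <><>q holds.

2 and 1

For [][]~q:
1: successors {2}; []~q there: 2:T. ✓
2: successors {3}; []~q there: 3:F. ✗
3: successors {1}; []~q there: 1:T. ✓
— 2 worlds.
For <><>q:
1: successors {2}; <>q there: 2:F. ✗
2: successors {3}; <>q there: 3:T. ✓
3: successors {1}; <>q there: 1:F. ✗
— 1 world.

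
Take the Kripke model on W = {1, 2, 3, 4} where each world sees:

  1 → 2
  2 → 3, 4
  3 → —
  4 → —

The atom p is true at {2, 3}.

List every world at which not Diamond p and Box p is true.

1: not Diamond p is F, Box p is T. ✗
2: not Diamond p is F, Box p is F. ✗
3: not Diamond p is T, Box p is T. ✓
4: not Diamond p is T, Box p is T. ✓

{3, 4}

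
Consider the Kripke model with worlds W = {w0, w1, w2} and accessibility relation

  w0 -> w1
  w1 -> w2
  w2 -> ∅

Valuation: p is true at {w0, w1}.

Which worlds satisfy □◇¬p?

{w0, w2}

w0: successors {w1}; ◇¬p there: w1:T. ✓
w1: successors {w2}; ◇¬p there: w2:F. ✗
w2: no successors, so □◇¬p holds vacuously. ✓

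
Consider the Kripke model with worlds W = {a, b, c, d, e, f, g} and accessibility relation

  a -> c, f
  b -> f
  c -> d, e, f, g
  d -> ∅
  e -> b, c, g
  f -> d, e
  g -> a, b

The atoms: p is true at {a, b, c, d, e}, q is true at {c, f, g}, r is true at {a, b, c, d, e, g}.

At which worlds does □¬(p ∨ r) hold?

{b, d}

a: successors {c, f}; ¬(p ∨ r) there: c:F, f:T. ✗
b: successors {f}; ¬(p ∨ r) there: f:T. ✓
c: successors {d, e, f, g}; ¬(p ∨ r) there: d:F, e:F, f:T, g:F. ✗
d: no successors, so □¬(p ∨ r) holds vacuously. ✓
e: successors {b, c, g}; ¬(p ∨ r) there: b:F, c:F, g:F. ✗
f: successors {d, e}; ¬(p ∨ r) there: d:F, e:F. ✗
g: successors {a, b}; ¬(p ∨ r) there: a:F, b:F. ✗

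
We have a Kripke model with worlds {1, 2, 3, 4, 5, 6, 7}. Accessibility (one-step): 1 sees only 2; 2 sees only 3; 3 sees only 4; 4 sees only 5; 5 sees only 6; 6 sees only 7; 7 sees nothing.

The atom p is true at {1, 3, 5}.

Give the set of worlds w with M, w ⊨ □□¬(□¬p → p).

{4, 5, 6, 7}

1: successors {2}; □¬(□¬p → p) there: 2:F. ✗
2: successors {3}; □¬(□¬p → p) there: 3:F. ✗
3: successors {4}; □¬(□¬p → p) there: 4:F. ✗
4: successors {5}; □¬(□¬p → p) there: 5:T. ✓
5: successors {6}; □¬(□¬p → p) there: 6:T. ✓
6: successors {7}; □¬(□¬p → p) there: 7:T. ✓
7: no successors, so □□¬(□¬p → p) holds vacuously. ✓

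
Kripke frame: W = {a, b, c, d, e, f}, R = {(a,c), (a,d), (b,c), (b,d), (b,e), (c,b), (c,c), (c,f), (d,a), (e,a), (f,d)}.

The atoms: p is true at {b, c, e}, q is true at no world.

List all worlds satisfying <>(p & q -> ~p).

{a, b, c, d, e, f}

a: successors {c, d}; p & q -> ~p there: c:T, d:T. ✓
b: successors {c, d, e}; p & q -> ~p there: c:T, d:T, e:T. ✓
c: successors {b, c, f}; p & q -> ~p there: b:T, c:T, f:T. ✓
d: successors {a}; p & q -> ~p there: a:T. ✓
e: successors {a}; p & q -> ~p there: a:T. ✓
f: successors {d}; p & q -> ~p there: d:T. ✓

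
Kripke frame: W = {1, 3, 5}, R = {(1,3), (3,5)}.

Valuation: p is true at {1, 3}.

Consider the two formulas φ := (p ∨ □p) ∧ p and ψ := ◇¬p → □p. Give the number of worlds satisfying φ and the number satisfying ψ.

For (p ∨ □p) ∧ p:
1: p ∨ □p is T, p is T. ✓
3: p ∨ □p is T, p is T. ✓
5: p ∨ □p is T, p is F. ✗
— 2 worlds.
For ◇¬p → □p:
1: ◇¬p is F, □p is T. ✓
3: ◇¬p is T, □p is F. ✗
5: ◇¬p is F, □p is T. ✓
— 2 worlds.

2 and 2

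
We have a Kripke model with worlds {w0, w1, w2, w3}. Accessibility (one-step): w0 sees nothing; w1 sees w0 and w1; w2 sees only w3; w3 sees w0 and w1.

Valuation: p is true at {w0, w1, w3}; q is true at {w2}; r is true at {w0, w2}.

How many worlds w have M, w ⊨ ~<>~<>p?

w0: <>~<>p is F. ✓
w1: <>~<>p is T. ✗
w2: <>~<>p is F. ✓
w3: <>~<>p is T. ✗
Satisfying worlds: {w0, w2}.

2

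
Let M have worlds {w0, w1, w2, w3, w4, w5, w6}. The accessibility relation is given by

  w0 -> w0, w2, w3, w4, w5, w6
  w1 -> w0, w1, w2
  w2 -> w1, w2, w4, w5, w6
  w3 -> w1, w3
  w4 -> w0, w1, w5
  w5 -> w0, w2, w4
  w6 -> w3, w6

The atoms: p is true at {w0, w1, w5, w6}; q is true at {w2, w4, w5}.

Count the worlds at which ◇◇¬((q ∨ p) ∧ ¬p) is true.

7

w0: successors {w0, w2, w3, w4, w5, w6}; ◇¬((q ∨ p) ∧ ¬p) there: w0:T, w2:T, w3:T, w4:T, w5:T, w6:T. ✓
w1: successors {w0, w1, w2}; ◇¬((q ∨ p) ∧ ¬p) there: w0:T, w1:T, w2:T. ✓
w2: successors {w1, w2, w4, w5, w6}; ◇¬((q ∨ p) ∧ ¬p) there: w1:T, w2:T, w4:T, w5:T, w6:T. ✓
w3: successors {w1, w3}; ◇¬((q ∨ p) ∧ ¬p) there: w1:T, w3:T. ✓
w4: successors {w0, w1, w5}; ◇¬((q ∨ p) ∧ ¬p) there: w0:T, w1:T, w5:T. ✓
w5: successors {w0, w2, w4}; ◇¬((q ∨ p) ∧ ¬p) there: w0:T, w2:T, w4:T. ✓
w6: successors {w3, w6}; ◇¬((q ∨ p) ∧ ¬p) there: w3:T, w6:T. ✓
Satisfying worlds: {w0, w1, w2, w3, w4, w5, w6}.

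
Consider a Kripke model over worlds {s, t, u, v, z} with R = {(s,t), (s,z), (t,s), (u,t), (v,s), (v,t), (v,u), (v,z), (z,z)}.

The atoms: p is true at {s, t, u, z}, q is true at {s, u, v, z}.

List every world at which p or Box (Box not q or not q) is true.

s: p is T, Box (Box not q or not q) is F. ✓
t: p is T, Box (Box not q or not q) is F. ✓
u: p is T, Box (Box not q or not q) is T. ✓
v: p is F, Box (Box not q or not q) is F. ✗
z: p is T, Box (Box not q or not q) is F. ✓

{s, t, u, z}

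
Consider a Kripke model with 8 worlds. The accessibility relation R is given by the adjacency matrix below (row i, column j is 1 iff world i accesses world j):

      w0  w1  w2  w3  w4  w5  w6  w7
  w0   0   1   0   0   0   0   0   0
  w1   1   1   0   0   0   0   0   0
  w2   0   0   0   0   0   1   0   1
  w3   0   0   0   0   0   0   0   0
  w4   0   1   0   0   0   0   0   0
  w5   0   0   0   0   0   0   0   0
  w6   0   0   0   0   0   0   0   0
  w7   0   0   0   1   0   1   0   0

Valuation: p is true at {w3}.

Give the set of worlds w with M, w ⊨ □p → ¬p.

w0: □p is F, ¬p is T. ✓
w1: □p is F, ¬p is T. ✓
w2: □p is F, ¬p is T. ✓
w3: □p is T, ¬p is F. ✗
w4: □p is F, ¬p is T. ✓
w5: □p is T, ¬p is T. ✓
w6: □p is T, ¬p is T. ✓
w7: □p is F, ¬p is T. ✓

{w0, w1, w2, w4, w5, w6, w7}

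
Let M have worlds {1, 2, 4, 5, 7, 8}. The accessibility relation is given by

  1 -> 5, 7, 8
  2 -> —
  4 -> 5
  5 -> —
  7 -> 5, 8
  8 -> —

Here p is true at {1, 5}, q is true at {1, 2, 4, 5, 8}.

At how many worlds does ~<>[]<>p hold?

1: <>[]<>p is T. ✗
2: <>[]<>p is F. ✓
4: <>[]<>p is T. ✗
5: <>[]<>p is F. ✓
7: <>[]<>p is T. ✗
8: <>[]<>p is F. ✓
Satisfying worlds: {2, 5, 8}.

3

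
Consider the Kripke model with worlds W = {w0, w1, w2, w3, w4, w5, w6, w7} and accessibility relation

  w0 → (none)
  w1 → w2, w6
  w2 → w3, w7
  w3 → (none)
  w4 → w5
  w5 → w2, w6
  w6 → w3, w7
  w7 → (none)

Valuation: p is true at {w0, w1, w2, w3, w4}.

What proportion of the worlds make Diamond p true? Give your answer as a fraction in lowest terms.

w0: no successors, so Diamond p fails. ✗
w1: successors {w2, w6}; p there: w2:T, w6:F. ✓
w2: successors {w3, w7}; p there: w3:T, w7:F. ✓
w3: no successors, so Diamond p fails. ✗
w4: successors {w5}; p there: w5:F. ✗
w5: successors {w2, w6}; p there: w2:T, w6:F. ✓
w6: successors {w3, w7}; p there: w3:T, w7:F. ✓
w7: no successors, so Diamond p fails. ✗
That's 4 of 8 worlds, so 4/8 = 1/2.

1/2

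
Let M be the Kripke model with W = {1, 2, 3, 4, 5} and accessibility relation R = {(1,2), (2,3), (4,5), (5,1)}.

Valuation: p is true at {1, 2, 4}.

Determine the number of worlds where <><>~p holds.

1

1: successors {2}; <>~p there: 2:T. ✓
2: successors {3}; <>~p there: 3:F. ✗
3: no successors, so <><>~p fails. ✗
4: successors {5}; <>~p there: 5:F. ✗
5: successors {1}; <>~p there: 1:F. ✗
Satisfying worlds: {1}.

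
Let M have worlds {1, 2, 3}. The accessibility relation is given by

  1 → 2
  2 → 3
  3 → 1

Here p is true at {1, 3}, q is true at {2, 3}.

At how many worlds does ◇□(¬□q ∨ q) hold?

2

1: successors {2}; □(¬□q ∨ q) there: 2:T. ✓
2: successors {3}; □(¬□q ∨ q) there: 3:F. ✗
3: successors {1}; □(¬□q ∨ q) there: 1:T. ✓
Satisfying worlds: {1, 3}.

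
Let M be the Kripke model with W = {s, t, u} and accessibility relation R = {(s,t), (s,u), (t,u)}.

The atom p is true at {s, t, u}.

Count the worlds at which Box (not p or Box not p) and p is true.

2

s: Box (not p or Box not p) is F, p is T. ✗
t: Box (not p or Box not p) is T, p is T. ✓
u: Box (not p or Box not p) is T, p is T. ✓
Satisfying worlds: {t, u}.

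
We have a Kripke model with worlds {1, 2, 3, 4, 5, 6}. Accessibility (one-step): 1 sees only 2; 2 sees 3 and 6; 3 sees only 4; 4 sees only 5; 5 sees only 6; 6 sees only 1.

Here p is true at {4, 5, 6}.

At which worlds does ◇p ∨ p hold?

1: ◇p is F, p is F. ✗
2: ◇p is T, p is F. ✓
3: ◇p is T, p is F. ✓
4: ◇p is T, p is T. ✓
5: ◇p is T, p is T. ✓
6: ◇p is F, p is T. ✓

{2, 3, 4, 5, 6}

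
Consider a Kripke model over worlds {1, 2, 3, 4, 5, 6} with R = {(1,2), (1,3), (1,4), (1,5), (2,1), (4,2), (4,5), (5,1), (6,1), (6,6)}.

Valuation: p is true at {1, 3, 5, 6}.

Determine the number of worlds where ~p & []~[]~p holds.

1: ~p is F, []~[]~p is F. ✗
2: ~p is T, []~[]~p is T. ✓
3: ~p is F, []~[]~p is T. ✗
4: ~p is T, []~[]~p is T. ✓
5: ~p is F, []~[]~p is T. ✗
6: ~p is F, []~[]~p is T. ✗
Satisfying worlds: {2, 4}.

2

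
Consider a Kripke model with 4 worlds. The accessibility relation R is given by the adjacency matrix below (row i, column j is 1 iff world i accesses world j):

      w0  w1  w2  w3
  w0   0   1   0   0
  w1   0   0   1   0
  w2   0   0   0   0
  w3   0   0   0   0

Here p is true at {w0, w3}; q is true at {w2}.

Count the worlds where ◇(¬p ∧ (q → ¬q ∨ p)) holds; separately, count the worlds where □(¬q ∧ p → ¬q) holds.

For ◇(¬p ∧ (q → ¬q ∨ p)):
w0: successors {w1}; ¬p ∧ (q → ¬q ∨ p) there: w1:T. ✓
w1: successors {w2}; ¬p ∧ (q → ¬q ∨ p) there: w2:F. ✗
w2: no successors, so ◇(¬p ∧ (q → ¬q ∨ p)) fails. ✗
w3: no successors, so ◇(¬p ∧ (q → ¬q ∨ p)) fails. ✗
— 1 world.
For □(¬q ∧ p → ¬q):
w0: successors {w1}; ¬q ∧ p → ¬q there: w1:T. ✓
w1: successors {w2}; ¬q ∧ p → ¬q there: w2:T. ✓
w2: no successors, so □(¬q ∧ p → ¬q) holds vacuously. ✓
w3: no successors, so □(¬q ∧ p → ¬q) holds vacuously. ✓
— 4 worlds.

1 and 4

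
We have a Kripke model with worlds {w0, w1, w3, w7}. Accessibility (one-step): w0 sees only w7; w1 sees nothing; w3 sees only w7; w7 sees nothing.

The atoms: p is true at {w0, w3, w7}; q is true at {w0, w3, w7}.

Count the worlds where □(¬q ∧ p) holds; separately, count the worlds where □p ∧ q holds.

For □(¬q ∧ p):
w0: successors {w7}; ¬q ∧ p there: w7:F. ✗
w1: no successors, so □(¬q ∧ p) holds vacuously. ✓
w3: successors {w7}; ¬q ∧ p there: w7:F. ✗
w7: no successors, so □(¬q ∧ p) holds vacuously. ✓
— 2 worlds.
For □p ∧ q:
w0: □p is T, q is T. ✓
w1: □p is T, q is F. ✗
w3: □p is T, q is T. ✓
w7: □p is T, q is T. ✓
— 3 worlds.

2 and 3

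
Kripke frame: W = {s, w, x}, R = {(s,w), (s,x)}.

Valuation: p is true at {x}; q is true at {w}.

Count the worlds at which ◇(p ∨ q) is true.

1

s: successors {w, x}; p ∨ q there: w:T, x:T. ✓
w: no successors, so ◇(p ∨ q) fails. ✗
x: no successors, so ◇(p ∨ q) fails. ✗
Satisfying worlds: {s}.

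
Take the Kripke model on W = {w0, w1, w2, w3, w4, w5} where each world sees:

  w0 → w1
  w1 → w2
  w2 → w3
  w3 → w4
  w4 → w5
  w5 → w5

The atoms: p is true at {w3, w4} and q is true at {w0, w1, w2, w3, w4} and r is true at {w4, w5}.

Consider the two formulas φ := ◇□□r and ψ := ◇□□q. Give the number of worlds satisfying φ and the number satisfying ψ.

For ◇□□r:
w0: successors {w1}; □□r there: w1:F. ✗
w1: successors {w2}; □□r there: w2:T. ✓
w2: successors {w3}; □□r there: w3:T. ✓
w3: successors {w4}; □□r there: w4:T. ✓
w4: successors {w5}; □□r there: w5:T. ✓
w5: successors {w5}; □□r there: w5:T. ✓
— 5 worlds.
For ◇□□q:
w0: successors {w1}; □□q there: w1:T. ✓
w1: successors {w2}; □□q there: w2:T. ✓
w2: successors {w3}; □□q there: w3:F. ✗
w3: successors {w4}; □□q there: w4:F. ✗
w4: successors {w5}; □□q there: w5:F. ✗
w5: successors {w5}; □□q there: w5:F. ✗
— 2 worlds.

5 and 2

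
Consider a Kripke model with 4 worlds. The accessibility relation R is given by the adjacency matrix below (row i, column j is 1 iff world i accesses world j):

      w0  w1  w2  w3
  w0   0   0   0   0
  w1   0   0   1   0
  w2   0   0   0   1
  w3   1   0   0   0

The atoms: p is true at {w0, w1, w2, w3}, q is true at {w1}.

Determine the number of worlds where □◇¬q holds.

w0: no successors, so □◇¬q holds vacuously. ✓
w1: successors {w2}; ◇¬q there: w2:T. ✓
w2: successors {w3}; ◇¬q there: w3:T. ✓
w3: successors {w0}; ◇¬q there: w0:F. ✗
Satisfying worlds: {w0, w1, w2}.

3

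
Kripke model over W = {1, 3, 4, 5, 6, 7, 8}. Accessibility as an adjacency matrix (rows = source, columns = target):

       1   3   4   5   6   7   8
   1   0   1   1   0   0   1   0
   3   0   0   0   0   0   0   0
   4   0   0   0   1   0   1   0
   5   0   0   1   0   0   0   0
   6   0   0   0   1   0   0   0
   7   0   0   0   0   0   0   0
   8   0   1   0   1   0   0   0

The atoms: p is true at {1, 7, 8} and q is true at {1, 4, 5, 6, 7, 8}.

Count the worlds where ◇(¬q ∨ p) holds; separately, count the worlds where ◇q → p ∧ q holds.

3 and 4

For ◇(¬q ∨ p):
1: successors {3, 4, 7}; ¬q ∨ p there: 3:T, 4:F, 7:T. ✓
3: no successors, so ◇(¬q ∨ p) fails. ✗
4: successors {5, 7}; ¬q ∨ p there: 5:F, 7:T. ✓
5: successors {4}; ¬q ∨ p there: 4:F. ✗
6: successors {5}; ¬q ∨ p there: 5:F. ✗
7: no successors, so ◇(¬q ∨ p) fails. ✗
8: successors {3, 5}; ¬q ∨ p there: 3:T, 5:F. ✓
— 3 worlds.
For ◇q → p ∧ q:
1: ◇q is T, p ∧ q is T. ✓
3: ◇q is F, p ∧ q is F. ✓
4: ◇q is T, p ∧ q is F. ✗
5: ◇q is T, p ∧ q is F. ✗
6: ◇q is T, p ∧ q is F. ✗
7: ◇q is F, p ∧ q is T. ✓
8: ◇q is T, p ∧ q is T. ✓
— 4 worlds.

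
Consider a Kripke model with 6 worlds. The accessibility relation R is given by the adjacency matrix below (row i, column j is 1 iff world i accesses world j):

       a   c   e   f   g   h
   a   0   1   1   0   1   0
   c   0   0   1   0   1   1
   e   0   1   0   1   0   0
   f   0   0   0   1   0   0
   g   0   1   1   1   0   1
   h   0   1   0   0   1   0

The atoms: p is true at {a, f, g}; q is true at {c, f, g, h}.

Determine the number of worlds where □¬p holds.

a: successors {c, e, g}; ¬p there: c:T, e:T, g:F. ✗
c: successors {e, g, h}; ¬p there: e:T, g:F, h:T. ✗
e: successors {c, f}; ¬p there: c:T, f:F. ✗
f: successors {f}; ¬p there: f:F. ✗
g: successors {c, e, f, h}; ¬p there: c:T, e:T, f:F, h:T. ✗
h: successors {c, g}; ¬p there: c:T, g:F. ✗
Satisfying worlds: ∅.

0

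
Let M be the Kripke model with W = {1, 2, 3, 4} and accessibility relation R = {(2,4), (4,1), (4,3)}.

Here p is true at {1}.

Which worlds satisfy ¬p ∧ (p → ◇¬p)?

{2, 3, 4}

1: ¬p is F, p → ◇¬p is F. ✗
2: ¬p is T, p → ◇¬p is T. ✓
3: ¬p is T, p → ◇¬p is T. ✓
4: ¬p is T, p → ◇¬p is T. ✓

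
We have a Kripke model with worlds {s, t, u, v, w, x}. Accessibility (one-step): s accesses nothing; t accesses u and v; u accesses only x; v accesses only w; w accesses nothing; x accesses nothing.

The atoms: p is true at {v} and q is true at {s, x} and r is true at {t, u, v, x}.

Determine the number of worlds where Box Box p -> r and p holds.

2

s: Box Box p is T, r and p is F. ✗
t: Box Box p is F, r and p is F. ✓
u: Box Box p is T, r and p is F. ✗
v: Box Box p is T, r and p is T. ✓
w: Box Box p is T, r and p is F. ✗
x: Box Box p is T, r and p is F. ✗
Satisfying worlds: {t, v}.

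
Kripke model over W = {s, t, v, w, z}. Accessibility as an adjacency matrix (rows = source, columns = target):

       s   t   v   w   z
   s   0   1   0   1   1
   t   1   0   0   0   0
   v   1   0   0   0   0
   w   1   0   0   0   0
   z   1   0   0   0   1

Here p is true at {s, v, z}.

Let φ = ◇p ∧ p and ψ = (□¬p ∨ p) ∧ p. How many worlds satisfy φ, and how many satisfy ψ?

3 and 3

For ◇p ∧ p:
s: ◇p is T, p is T. ✓
t: ◇p is T, p is F. ✗
v: ◇p is T, p is T. ✓
w: ◇p is T, p is F. ✗
z: ◇p is T, p is T. ✓
— 3 worlds.
For (□¬p ∨ p) ∧ p:
s: □¬p ∨ p is T, p is T. ✓
t: □¬p ∨ p is F, p is F. ✗
v: □¬p ∨ p is T, p is T. ✓
w: □¬p ∨ p is F, p is F. ✗
z: □¬p ∨ p is T, p is T. ✓
— 3 worlds.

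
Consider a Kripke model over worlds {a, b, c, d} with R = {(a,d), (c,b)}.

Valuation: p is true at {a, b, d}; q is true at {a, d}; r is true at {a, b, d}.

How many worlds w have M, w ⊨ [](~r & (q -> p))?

2

a: successors {d}; ~r & (q -> p) there: d:F. ✗
b: no successors, so [](~r & (q -> p)) holds vacuously. ✓
c: successors {b}; ~r & (q -> p) there: b:F. ✗
d: no successors, so [](~r & (q -> p)) holds vacuously. ✓
Satisfying worlds: {b, d}.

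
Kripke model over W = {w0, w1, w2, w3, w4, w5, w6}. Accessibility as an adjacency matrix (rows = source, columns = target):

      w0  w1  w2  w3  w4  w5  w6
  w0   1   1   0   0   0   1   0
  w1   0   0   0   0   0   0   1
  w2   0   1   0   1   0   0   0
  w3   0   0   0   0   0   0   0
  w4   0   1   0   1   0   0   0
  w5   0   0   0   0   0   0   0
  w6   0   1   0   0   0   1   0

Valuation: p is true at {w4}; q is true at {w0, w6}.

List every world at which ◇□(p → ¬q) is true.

w0: successors {w0, w1, w5}; □(p → ¬q) there: w0:T, w1:T, w5:T. ✓
w1: successors {w6}; □(p → ¬q) there: w6:T. ✓
w2: successors {w1, w3}; □(p → ¬q) there: w1:T, w3:T. ✓
w3: no successors, so ◇□(p → ¬q) fails. ✗
w4: successors {w1, w3}; □(p → ¬q) there: w1:T, w3:T. ✓
w5: no successors, so ◇□(p → ¬q) fails. ✗
w6: successors {w1, w5}; □(p → ¬q) there: w1:T, w5:T. ✓

{w0, w1, w2, w4, w6}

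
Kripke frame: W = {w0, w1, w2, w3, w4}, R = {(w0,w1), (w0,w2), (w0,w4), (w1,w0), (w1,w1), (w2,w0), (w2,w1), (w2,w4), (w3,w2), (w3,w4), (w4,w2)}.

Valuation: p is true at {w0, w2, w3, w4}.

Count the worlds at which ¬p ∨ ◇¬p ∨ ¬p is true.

w0: ¬p is F, ◇¬p ∨ ¬p is T. ✓
w1: ¬p is T, ◇¬p ∨ ¬p is T. ✓
w2: ¬p is F, ◇¬p ∨ ¬p is T. ✓
w3: ¬p is F, ◇¬p ∨ ¬p is F. ✗
w4: ¬p is F, ◇¬p ∨ ¬p is F. ✗
Satisfying worlds: {w0, w1, w2}.

3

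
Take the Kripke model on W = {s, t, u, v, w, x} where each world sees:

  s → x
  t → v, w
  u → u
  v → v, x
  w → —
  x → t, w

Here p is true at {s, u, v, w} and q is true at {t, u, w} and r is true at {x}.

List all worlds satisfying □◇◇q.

{s, u, v, w}

s: successors {x}; ◇◇q there: x:T. ✓
t: successors {v, w}; ◇◇q there: v:T, w:F. ✗
u: successors {u}; ◇◇q there: u:T. ✓
v: successors {v, x}; ◇◇q there: v:T, x:T. ✓
w: no successors, so □◇◇q holds vacuously. ✓
x: successors {t, w}; ◇◇q there: t:F, w:F. ✗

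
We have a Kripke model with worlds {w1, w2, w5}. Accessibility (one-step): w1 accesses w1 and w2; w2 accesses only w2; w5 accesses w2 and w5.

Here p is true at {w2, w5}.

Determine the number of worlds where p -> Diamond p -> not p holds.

1

w1: p is F, Diamond p -> not p is T. ✓
w2: p is T, Diamond p -> not p is F. ✗
w5: p is T, Diamond p -> not p is F. ✗
Satisfying worlds: {w1}.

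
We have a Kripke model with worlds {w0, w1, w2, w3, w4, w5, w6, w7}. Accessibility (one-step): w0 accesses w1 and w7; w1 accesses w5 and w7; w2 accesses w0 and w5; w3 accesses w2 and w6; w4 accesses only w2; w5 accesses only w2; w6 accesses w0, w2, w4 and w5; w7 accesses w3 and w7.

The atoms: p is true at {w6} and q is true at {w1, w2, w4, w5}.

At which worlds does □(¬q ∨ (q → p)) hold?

{w7}

w0: successors {w1, w7}; ¬q ∨ (q → p) there: w1:F, w7:T. ✗
w1: successors {w5, w7}; ¬q ∨ (q → p) there: w5:F, w7:T. ✗
w2: successors {w0, w5}; ¬q ∨ (q → p) there: w0:T, w5:F. ✗
w3: successors {w2, w6}; ¬q ∨ (q → p) there: w2:F, w6:T. ✗
w4: successors {w2}; ¬q ∨ (q → p) there: w2:F. ✗
w5: successors {w2}; ¬q ∨ (q → p) there: w2:F. ✗
w6: successors {w0, w2, w4, w5}; ¬q ∨ (q → p) there: w0:T, w2:F, w4:F, w5:F. ✗
w7: successors {w3, w7}; ¬q ∨ (q → p) there: w3:T, w7:T. ✓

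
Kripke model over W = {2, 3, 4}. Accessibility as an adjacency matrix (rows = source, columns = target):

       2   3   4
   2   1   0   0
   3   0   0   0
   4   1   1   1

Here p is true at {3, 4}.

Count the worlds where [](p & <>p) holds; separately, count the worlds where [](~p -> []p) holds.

1 and 1

For [](p & <>p):
2: successors {2}; p & <>p there: 2:F. ✗
3: no successors, so [](p & <>p) holds vacuously. ✓
4: successors {2, 3, 4}; p & <>p there: 2:F, 3:F, 4:T. ✗
— 1 world.
For [](~p -> []p):
2: successors {2}; ~p -> []p there: 2:F. ✗
3: no successors, so [](~p -> []p) holds vacuously. ✓
4: successors {2, 3, 4}; ~p -> []p there: 2:F, 3:T, 4:T. ✗
— 1 world.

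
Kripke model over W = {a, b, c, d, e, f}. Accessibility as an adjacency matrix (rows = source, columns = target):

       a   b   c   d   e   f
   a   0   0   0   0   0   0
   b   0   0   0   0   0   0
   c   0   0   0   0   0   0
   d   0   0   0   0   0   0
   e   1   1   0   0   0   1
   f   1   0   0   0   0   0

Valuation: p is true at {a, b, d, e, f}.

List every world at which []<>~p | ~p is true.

{a, b, c, d}

a: []<>~p is T, ~p is F. ✓
b: []<>~p is T, ~p is F. ✓
c: []<>~p is T, ~p is T. ✓
d: []<>~p is T, ~p is F. ✓
e: []<>~p is F, ~p is F. ✗
f: []<>~p is F, ~p is F. ✗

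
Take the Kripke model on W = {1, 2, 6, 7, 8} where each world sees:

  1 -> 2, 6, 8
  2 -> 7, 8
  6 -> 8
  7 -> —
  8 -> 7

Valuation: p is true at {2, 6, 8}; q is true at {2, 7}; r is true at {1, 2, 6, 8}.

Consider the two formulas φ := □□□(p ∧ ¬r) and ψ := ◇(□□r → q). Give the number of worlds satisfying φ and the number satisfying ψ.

4 and 3

For □□□(p ∧ ¬r):
1: successors {2, 6, 8}; □□(p ∧ ¬r) there: 2:F, 6:F, 8:T. ✗
2: successors {7, 8}; □□(p ∧ ¬r) there: 7:T, 8:T. ✓
6: successors {8}; □□(p ∧ ¬r) there: 8:T. ✓
7: no successors, so □□□(p ∧ ¬r) holds vacuously. ✓
8: successors {7}; □□(p ∧ ¬r) there: 7:T. ✓
— 4 worlds.
For ◇(□□r → q):
1: successors {2, 6, 8}; □□r → q there: 2:T, 6:T, 8:F. ✓
2: successors {7, 8}; □□r → q there: 7:T, 8:F. ✓
6: successors {8}; □□r → q there: 8:F. ✗
7: no successors, so ◇(□□r → q) fails. ✗
8: successors {7}; □□r → q there: 7:T. ✓
— 3 worlds.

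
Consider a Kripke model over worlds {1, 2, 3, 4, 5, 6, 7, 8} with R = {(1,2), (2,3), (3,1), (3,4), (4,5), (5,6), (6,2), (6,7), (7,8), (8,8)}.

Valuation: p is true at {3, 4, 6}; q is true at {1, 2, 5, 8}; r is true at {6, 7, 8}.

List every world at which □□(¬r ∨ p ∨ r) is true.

{1, 2, 3, 4, 5, 6, 7, 8}

1: successors {2}; □(¬r ∨ p ∨ r) there: 2:T. ✓
2: successors {3}; □(¬r ∨ p ∨ r) there: 3:T. ✓
3: successors {1, 4}; □(¬r ∨ p ∨ r) there: 1:T, 4:T. ✓
4: successors {5}; □(¬r ∨ p ∨ r) there: 5:T. ✓
5: successors {6}; □(¬r ∨ p ∨ r) there: 6:T. ✓
6: successors {2, 7}; □(¬r ∨ p ∨ r) there: 2:T, 7:T. ✓
7: successors {8}; □(¬r ∨ p ∨ r) there: 8:T. ✓
8: successors {8}; □(¬r ∨ p ∨ r) there: 8:T. ✓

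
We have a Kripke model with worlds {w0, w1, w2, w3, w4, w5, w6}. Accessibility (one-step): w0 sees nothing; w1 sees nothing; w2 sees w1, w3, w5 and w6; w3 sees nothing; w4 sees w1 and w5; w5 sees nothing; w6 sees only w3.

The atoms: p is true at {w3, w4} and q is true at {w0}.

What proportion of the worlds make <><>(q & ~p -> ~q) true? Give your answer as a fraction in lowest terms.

1/7

w0: no successors, so <><>(q & ~p -> ~q) fails. ✗
w1: no successors, so <><>(q & ~p -> ~q) fails. ✗
w2: successors {w1, w3, w5, w6}; <>(q & ~p -> ~q) there: w1:F, w3:F, w5:F, w6:T. ✓
w3: no successors, so <><>(q & ~p -> ~q) fails. ✗
w4: successors {w1, w5}; <>(q & ~p -> ~q) there: w1:F, w5:F. ✗
w5: no successors, so <><>(q & ~p -> ~q) fails. ✗
w6: successors {w3}; <>(q & ~p -> ~q) there: w3:F. ✗
That's 1 of 7 worlds, so 1/7.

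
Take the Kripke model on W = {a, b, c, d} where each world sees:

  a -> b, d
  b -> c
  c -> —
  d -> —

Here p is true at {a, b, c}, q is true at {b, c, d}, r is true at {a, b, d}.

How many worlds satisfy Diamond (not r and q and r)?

a: successors {b, d}; not r and q and r there: b:F, d:F. ✗
b: successors {c}; not r and q and r there: c:F. ✗
c: no successors, so Diamond (not r and q and r) fails. ✗
d: no successors, so Diamond (not r and q and r) fails. ✗
Satisfying worlds: ∅.

0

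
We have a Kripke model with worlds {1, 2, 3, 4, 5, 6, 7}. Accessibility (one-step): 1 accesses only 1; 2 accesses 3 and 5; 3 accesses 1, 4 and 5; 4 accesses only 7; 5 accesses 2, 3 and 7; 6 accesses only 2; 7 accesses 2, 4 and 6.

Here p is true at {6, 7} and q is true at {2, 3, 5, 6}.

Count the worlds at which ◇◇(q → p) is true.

1: successors {1}; ◇(q → p) there: 1:T. ✓
2: successors {3, 5}; ◇(q → p) there: 3:T, 5:T. ✓
3: successors {1, 4, 5}; ◇(q → p) there: 1:T, 4:T, 5:T. ✓
4: successors {7}; ◇(q → p) there: 7:T. ✓
5: successors {2, 3, 7}; ◇(q → p) there: 2:F, 3:T, 7:T. ✓
6: successors {2}; ◇(q → p) there: 2:F. ✗
7: successors {2, 4, 6}; ◇(q → p) there: 2:F, 4:T, 6:F. ✓
Satisfying worlds: {1, 2, 3, 4, 5, 7}.

6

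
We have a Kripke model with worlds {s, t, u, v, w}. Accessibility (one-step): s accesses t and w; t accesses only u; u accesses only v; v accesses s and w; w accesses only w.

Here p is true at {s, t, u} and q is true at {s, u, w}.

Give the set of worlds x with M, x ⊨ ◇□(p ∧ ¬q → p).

s: successors {t, w}; □(p ∧ ¬q → p) there: t:T, w:T. ✓
t: successors {u}; □(p ∧ ¬q → p) there: u:T. ✓
u: successors {v}; □(p ∧ ¬q → p) there: v:T. ✓
v: successors {s, w}; □(p ∧ ¬q → p) there: s:T, w:T. ✓
w: successors {w}; □(p ∧ ¬q → p) there: w:T. ✓

{s, t, u, v, w}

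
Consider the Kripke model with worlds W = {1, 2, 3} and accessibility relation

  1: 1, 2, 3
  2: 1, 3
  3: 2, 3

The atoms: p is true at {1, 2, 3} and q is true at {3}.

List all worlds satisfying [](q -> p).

{1, 2, 3}

1: successors {1, 2, 3}; q -> p there: 1:T, 2:T, 3:T. ✓
2: successors {1, 3}; q -> p there: 1:T, 3:T. ✓
3: successors {2, 3}; q -> p there: 2:T, 3:T. ✓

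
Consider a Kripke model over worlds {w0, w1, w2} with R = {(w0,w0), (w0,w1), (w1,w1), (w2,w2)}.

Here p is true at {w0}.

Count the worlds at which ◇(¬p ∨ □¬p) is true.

3

w0: successors {w0, w1}; ¬p ∨ □¬p there: w0:F, w1:T. ✓
w1: successors {w1}; ¬p ∨ □¬p there: w1:T. ✓
w2: successors {w2}; ¬p ∨ □¬p there: w2:T. ✓
Satisfying worlds: {w0, w1, w2}.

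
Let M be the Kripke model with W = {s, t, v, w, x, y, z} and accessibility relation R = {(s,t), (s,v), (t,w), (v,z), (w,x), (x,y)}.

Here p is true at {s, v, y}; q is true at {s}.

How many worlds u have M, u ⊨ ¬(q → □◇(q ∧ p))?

s: q → □◇(q ∧ p) is F. ✓
t: q → □◇(q ∧ p) is T. ✗
v: q → □◇(q ∧ p) is T. ✗
w: q → □◇(q ∧ p) is T. ✗
x: q → □◇(q ∧ p) is T. ✗
y: q → □◇(q ∧ p) is T. ✗
z: q → □◇(q ∧ p) is T. ✗
Satisfying worlds: {s}.

1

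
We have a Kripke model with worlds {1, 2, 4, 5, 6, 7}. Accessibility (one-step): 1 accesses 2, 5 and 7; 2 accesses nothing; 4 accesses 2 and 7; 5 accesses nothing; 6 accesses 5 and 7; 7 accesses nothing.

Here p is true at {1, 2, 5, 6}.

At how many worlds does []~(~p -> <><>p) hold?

3

1: successors {2, 5, 7}; ~(~p -> <><>p) there: 2:F, 5:F, 7:T. ✗
2: no successors, so []~(~p -> <><>p) holds vacuously. ✓
4: successors {2, 7}; ~(~p -> <><>p) there: 2:F, 7:T. ✗
5: no successors, so []~(~p -> <><>p) holds vacuously. ✓
6: successors {5, 7}; ~(~p -> <><>p) there: 5:F, 7:T. ✗
7: no successors, so []~(~p -> <><>p) holds vacuously. ✓
Satisfying worlds: {2, 5, 7}.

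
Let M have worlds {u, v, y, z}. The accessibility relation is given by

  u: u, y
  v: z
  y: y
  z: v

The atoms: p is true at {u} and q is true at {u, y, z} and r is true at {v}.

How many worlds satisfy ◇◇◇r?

1

u: successors {u, y}; ◇◇r there: u:F, y:F. ✗
v: successors {z}; ◇◇r there: z:F. ✗
y: successors {y}; ◇◇r there: y:F. ✗
z: successors {v}; ◇◇r there: v:T. ✓
Satisfying worlds: {z}.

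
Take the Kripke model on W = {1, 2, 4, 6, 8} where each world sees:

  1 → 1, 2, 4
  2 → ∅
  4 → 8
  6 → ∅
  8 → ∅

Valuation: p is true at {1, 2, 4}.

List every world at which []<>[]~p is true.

{2, 6, 8}

1: successors {1, 2, 4}; <>[]~p there: 1:T, 2:F, 4:T. ✗
2: no successors, so []<>[]~p holds vacuously. ✓
4: successors {8}; <>[]~p there: 8:F. ✗
6: no successors, so []<>[]~p holds vacuously. ✓
8: no successors, so []<>[]~p holds vacuously. ✓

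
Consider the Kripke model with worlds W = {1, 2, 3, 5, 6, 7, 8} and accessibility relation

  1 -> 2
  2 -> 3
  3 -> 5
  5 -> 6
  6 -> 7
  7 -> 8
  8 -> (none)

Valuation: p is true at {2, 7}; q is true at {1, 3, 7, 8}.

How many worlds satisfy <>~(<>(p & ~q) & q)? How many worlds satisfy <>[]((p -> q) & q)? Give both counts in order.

6 and 4

For <>~(<>(p & ~q) & q):
1: successors {2}; ~(<>(p & ~q) & q) there: 2:T. ✓
2: successors {3}; ~(<>(p & ~q) & q) there: 3:T. ✓
3: successors {5}; ~(<>(p & ~q) & q) there: 5:T. ✓
5: successors {6}; ~(<>(p & ~q) & q) there: 6:T. ✓
6: successors {7}; ~(<>(p & ~q) & q) there: 7:T. ✓
7: successors {8}; ~(<>(p & ~q) & q) there: 8:T. ✓
8: no successors, so <>~(<>(p & ~q) & q) fails. ✗
— 6 worlds.
For <>[]((p -> q) & q):
1: successors {2}; []((p -> q) & q) there: 2:T. ✓
2: successors {3}; []((p -> q) & q) there: 3:F. ✗
3: successors {5}; []((p -> q) & q) there: 5:F. ✗
5: successors {6}; []((p -> q) & q) there: 6:T. ✓
6: successors {7}; []((p -> q) & q) there: 7:T. ✓
7: successors {8}; []((p -> q) & q) there: 8:T. ✓
8: no successors, so <>[]((p -> q) & q) fails. ✗
— 4 worlds.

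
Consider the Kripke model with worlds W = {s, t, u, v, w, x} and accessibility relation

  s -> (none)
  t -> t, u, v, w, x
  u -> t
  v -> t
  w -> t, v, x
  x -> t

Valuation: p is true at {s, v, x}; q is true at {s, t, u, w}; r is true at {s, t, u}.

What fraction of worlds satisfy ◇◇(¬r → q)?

5/6

s: no successors, so ◇◇(¬r → q) fails. ✗
t: successors {t, u, v, w, x}; ◇(¬r → q) there: t:T, u:T, v:T, w:T, x:T. ✓
u: successors {t}; ◇(¬r → q) there: t:T. ✓
v: successors {t}; ◇(¬r → q) there: t:T. ✓
w: successors {t, v, x}; ◇(¬r → q) there: t:T, v:T, x:T. ✓
x: successors {t}; ◇(¬r → q) there: t:T. ✓
That's 5 of 6 worlds, so 5/6.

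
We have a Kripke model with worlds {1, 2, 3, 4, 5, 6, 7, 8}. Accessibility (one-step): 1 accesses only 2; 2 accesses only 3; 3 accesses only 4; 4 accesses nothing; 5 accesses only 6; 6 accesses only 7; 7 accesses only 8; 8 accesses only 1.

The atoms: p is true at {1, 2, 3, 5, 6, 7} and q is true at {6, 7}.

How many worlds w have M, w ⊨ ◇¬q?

1: successors {2}; ¬q there: 2:T. ✓
2: successors {3}; ¬q there: 3:T. ✓
3: successors {4}; ¬q there: 4:T. ✓
4: no successors, so ◇¬q fails. ✗
5: successors {6}; ¬q there: 6:F. ✗
6: successors {7}; ¬q there: 7:F. ✗
7: successors {8}; ¬q there: 8:T. ✓
8: successors {1}; ¬q there: 1:T. ✓
Satisfying worlds: {1, 2, 3, 7, 8}.

5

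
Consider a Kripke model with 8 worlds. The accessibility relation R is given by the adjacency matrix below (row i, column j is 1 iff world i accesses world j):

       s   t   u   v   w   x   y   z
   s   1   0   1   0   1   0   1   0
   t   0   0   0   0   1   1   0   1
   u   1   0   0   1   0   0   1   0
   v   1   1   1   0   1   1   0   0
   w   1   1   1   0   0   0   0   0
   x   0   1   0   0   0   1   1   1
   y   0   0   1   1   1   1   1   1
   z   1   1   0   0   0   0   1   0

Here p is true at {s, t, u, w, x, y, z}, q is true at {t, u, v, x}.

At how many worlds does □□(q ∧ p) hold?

s: successors {s, u, w, y}; □(q ∧ p) there: s:F, u:F, w:F, y:F. ✗
t: successors {w, x, z}; □(q ∧ p) there: w:F, x:F, z:F. ✗
u: successors {s, v, y}; □(q ∧ p) there: s:F, v:F, y:F. ✗
v: successors {s, t, u, w, x}; □(q ∧ p) there: s:F, t:F, u:F, w:F, x:F. ✗
w: successors {s, t, u}; □(q ∧ p) there: s:F, t:F, u:F. ✗
x: successors {t, x, y, z}; □(q ∧ p) there: t:F, x:F, y:F, z:F. ✗
y: successors {u, v, w, x, y, z}; □(q ∧ p) there: u:F, v:F, w:F, x:F, y:F, z:F. ✗
z: successors {s, t, y}; □(q ∧ p) there: s:F, t:F, y:F. ✗
Satisfying worlds: ∅.

0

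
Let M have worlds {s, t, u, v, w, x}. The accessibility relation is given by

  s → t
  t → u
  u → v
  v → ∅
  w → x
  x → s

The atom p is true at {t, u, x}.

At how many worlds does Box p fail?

s: successors {t}; p there: t:T. ✓
t: successors {u}; p there: u:T. ✓
u: successors {v}; p there: v:F. ✗
v: no successors, so Box p holds vacuously. ✓
w: successors {x}; p there: x:T. ✓
x: successors {s}; p there: s:F. ✗
Satisfying worlds: {s, t, v, w}.
So Box p fails at the other 2 worlds.

2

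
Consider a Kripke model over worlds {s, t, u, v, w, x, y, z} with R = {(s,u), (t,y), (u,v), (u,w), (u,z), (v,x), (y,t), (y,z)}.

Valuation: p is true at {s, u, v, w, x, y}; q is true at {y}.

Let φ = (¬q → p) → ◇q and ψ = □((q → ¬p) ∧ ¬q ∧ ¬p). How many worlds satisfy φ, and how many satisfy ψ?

For (¬q → p) → ◇q:
s: ¬q → p is T, ◇q is F. ✗
t: ¬q → p is F, ◇q is T. ✓
u: ¬q → p is T, ◇q is F. ✗
v: ¬q → p is T, ◇q is F. ✗
w: ¬q → p is T, ◇q is F. ✗
x: ¬q → p is T, ◇q is F. ✗
y: ¬q → p is T, ◇q is F. ✗
z: ¬q → p is F, ◇q is F. ✓
— 2 worlds.
For □((q → ¬p) ∧ ¬q ∧ ¬p):
s: successors {u}; (q → ¬p) ∧ ¬q ∧ ¬p there: u:F. ✗
t: successors {y}; (q → ¬p) ∧ ¬q ∧ ¬p there: y:F. ✗
u: successors {v, w, z}; (q → ¬p) ∧ ¬q ∧ ¬p there: v:F, w:F, z:T. ✗
v: successors {x}; (q → ¬p) ∧ ¬q ∧ ¬p there: x:F. ✗
w: no successors, so □((q → ¬p) ∧ ¬q ∧ ¬p) holds vacuously. ✓
x: no successors, so □((q → ¬p) ∧ ¬q ∧ ¬p) holds vacuously. ✓
y: successors {t, z}; (q → ¬p) ∧ ¬q ∧ ¬p there: t:T, z:T. ✓
z: no successors, so □((q → ¬p) ∧ ¬q ∧ ¬p) holds vacuously. ✓
— 4 worlds.

2 and 4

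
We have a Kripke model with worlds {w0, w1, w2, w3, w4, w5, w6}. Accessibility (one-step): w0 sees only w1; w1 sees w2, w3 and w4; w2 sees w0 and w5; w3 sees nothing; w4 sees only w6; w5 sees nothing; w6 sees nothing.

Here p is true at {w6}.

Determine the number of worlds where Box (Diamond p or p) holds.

4

w0: successors {w1}; Diamond p or p there: w1:F. ✗
w1: successors {w2, w3, w4}; Diamond p or p there: w2:F, w3:F, w4:T. ✗
w2: successors {w0, w5}; Diamond p or p there: w0:F, w5:F. ✗
w3: no successors, so Box (Diamond p or p) holds vacuously. ✓
w4: successors {w6}; Diamond p or p there: w6:T. ✓
w5: no successors, so Box (Diamond p or p) holds vacuously. ✓
w6: no successors, so Box (Diamond p or p) holds vacuously. ✓
Satisfying worlds: {w3, w4, w5, w6}.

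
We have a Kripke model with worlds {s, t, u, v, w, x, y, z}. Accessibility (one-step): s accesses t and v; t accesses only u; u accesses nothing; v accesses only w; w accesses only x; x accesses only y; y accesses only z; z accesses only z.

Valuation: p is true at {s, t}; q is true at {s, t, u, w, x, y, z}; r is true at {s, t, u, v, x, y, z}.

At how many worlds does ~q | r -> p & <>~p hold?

s: ~q | r is T, p & <>~p is T. ✓
t: ~q | r is T, p & <>~p is T. ✓
u: ~q | r is T, p & <>~p is F. ✗
v: ~q | r is T, p & <>~p is F. ✗
w: ~q | r is F, p & <>~p is F. ✓
x: ~q | r is T, p & <>~p is F. ✗
y: ~q | r is T, p & <>~p is F. ✗
z: ~q | r is T, p & <>~p is F. ✗
Satisfying worlds: {s, t, w}.

3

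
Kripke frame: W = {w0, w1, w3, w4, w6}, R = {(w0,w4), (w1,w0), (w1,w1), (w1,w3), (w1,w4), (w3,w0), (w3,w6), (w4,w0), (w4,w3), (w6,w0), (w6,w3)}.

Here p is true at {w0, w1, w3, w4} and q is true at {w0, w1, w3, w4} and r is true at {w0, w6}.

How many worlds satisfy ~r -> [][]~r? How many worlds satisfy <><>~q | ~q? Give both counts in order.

For ~r -> [][]~r:
w0: ~r is F, [][]~r is F. ✓
w1: ~r is T, [][]~r is F. ✗
w3: ~r is T, [][]~r is F. ✗
w4: ~r is T, [][]~r is F. ✗
w6: ~r is F, [][]~r is F. ✓
— 2 worlds.
For <><>~q | ~q:
w0: <><>~q is F, ~q is F. ✗
w1: <><>~q is T, ~q is F. ✓
w3: <><>~q is F, ~q is F. ✗
w4: <><>~q is T, ~q is F. ✓
w6: <><>~q is T, ~q is T. ✓
— 3 worlds.

2 and 3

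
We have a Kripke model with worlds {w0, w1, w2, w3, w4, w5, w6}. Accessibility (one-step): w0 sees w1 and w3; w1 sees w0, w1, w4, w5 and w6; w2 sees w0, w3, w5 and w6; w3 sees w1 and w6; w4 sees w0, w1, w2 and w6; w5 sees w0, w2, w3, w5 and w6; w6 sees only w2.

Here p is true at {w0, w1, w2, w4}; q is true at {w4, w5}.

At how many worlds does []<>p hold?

w0: successors {w1, w3}; <>p there: w1:T, w3:T. ✓
w1: successors {w0, w1, w4, w5, w6}; <>p there: w0:T, w1:T, w4:T, w5:T, w6:T. ✓
w2: successors {w0, w3, w5, w6}; <>p there: w0:T, w3:T, w5:T, w6:T. ✓
w3: successors {w1, w6}; <>p there: w1:T, w6:T. ✓
w4: successors {w0, w1, w2, w6}; <>p there: w0:T, w1:T, w2:T, w6:T. ✓
w5: successors {w0, w2, w3, w5, w6}; <>p there: w0:T, w2:T, w3:T, w5:T, w6:T. ✓
w6: successors {w2}; <>p there: w2:T. ✓
Satisfying worlds: {w0, w1, w2, w3, w4, w5, w6}.

7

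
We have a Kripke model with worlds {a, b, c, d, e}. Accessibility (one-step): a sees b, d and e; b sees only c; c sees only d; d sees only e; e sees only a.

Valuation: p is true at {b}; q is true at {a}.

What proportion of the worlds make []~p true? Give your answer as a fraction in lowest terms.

a: successors {b, d, e}; ~p there: b:F, d:T, e:T. ✗
b: successors {c}; ~p there: c:T. ✓
c: successors {d}; ~p there: d:T. ✓
d: successors {e}; ~p there: e:T. ✓
e: successors {a}; ~p there: a:T. ✓
That's 4 of 5 worlds, so 4/5.

4/5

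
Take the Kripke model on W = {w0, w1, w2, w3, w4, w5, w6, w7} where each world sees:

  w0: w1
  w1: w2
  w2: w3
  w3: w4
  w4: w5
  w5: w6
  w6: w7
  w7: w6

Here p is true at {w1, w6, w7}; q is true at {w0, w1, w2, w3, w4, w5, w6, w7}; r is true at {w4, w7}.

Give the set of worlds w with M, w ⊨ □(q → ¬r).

w0: successors {w1}; q → ¬r there: w1:T. ✓
w1: successors {w2}; q → ¬r there: w2:T. ✓
w2: successors {w3}; q → ¬r there: w3:T. ✓
w3: successors {w4}; q → ¬r there: w4:F. ✗
w4: successors {w5}; q → ¬r there: w5:T. ✓
w5: successors {w6}; q → ¬r there: w6:T. ✓
w6: successors {w7}; q → ¬r there: w7:F. ✗
w7: successors {w6}; q → ¬r there: w6:T. ✓

{w0, w1, w2, w4, w5, w7}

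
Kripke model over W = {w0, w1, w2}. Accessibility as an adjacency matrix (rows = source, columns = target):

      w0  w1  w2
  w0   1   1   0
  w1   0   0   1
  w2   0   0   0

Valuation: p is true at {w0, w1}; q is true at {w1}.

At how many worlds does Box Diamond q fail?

w0: successors {w0, w1}; Diamond q there: w0:T, w1:F. ✗
w1: successors {w2}; Diamond q there: w2:F. ✗
w2: no successors, so Box Diamond q holds vacuously. ✓
Satisfying worlds: {w2}.
So Box Diamond q fails at the other 2 worlds.

2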